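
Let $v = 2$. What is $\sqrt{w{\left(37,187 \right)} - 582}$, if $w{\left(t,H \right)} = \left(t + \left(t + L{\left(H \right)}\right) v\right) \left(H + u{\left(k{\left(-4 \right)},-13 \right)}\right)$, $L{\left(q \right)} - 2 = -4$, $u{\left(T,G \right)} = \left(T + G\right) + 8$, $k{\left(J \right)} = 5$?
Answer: $\sqrt{19427} \approx 139.38$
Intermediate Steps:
$u{\left(T,G \right)} = 8 + G + T$ ($u{\left(T,G \right)} = \left(G + T\right) + 8 = 8 + G + T$)
$L{\left(q \right)} = -2$ ($L{\left(q \right)} = 2 - 4 = -2$)
$w{\left(t,H \right)} = H \left(-4 + 3 t\right)$ ($w{\left(t,H \right)} = \left(t + \left(t - 2\right) 2\right) \left(H + \left(8 - 13 + 5\right)\right) = \left(t + \left(-2 + t\right) 2\right) \left(H + 0\right) = \left(t + \left(-4 + 2 t\right)\right) H = \left(-4 + 3 t\right) H = H \left(-4 + 3 t\right)$)
$\sqrt{w{\left(37,187 \right)} - 582} = \sqrt{187 \left(-4 + 3 \cdot 37\right) - 582} = \sqrt{187 \left(-4 + 111\right) - 582} = \sqrt{187 \cdot 107 - 582} = \sqrt{20009 - 582} = \sqrt{19427}$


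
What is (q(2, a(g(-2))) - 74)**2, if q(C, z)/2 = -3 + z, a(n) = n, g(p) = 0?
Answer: 6400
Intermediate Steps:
q(C, z) = -6 + 2*z (q(C, z) = 2*(-3 + z) = -6 + 2*z)
(q(2, a(g(-2))) - 74)**2 = ((-6 + 2*0) - 74)**2 = ((-6 + 0) - 74)**2 = (-6 - 74)**2 = (-80)**2 = 6400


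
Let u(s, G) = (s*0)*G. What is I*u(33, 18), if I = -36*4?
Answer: 0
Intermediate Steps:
u(s, G) = 0 (u(s, G) = 0*G = 0)
I = -144
I*u(33, 18) = -144*0 = 0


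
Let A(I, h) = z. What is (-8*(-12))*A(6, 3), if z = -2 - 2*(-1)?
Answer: 0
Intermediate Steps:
z = 0 (z = -2 + 2 = 0)
A(I, h) = 0
(-8*(-12))*A(6, 3) = -8*(-12)*0 = 96*0 = 0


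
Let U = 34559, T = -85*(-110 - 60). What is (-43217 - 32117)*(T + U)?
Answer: -3692044006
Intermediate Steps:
T = 14450 (T = -85*(-170) = 14450)
(-43217 - 32117)*(T + U) = (-43217 - 32117)*(14450 + 34559) = -75334*49009 = -3692044006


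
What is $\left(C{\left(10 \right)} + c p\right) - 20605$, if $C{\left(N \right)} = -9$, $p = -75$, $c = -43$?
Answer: $-17389$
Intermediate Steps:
$\left(C{\left(10 \right)} + c p\right) - 20605 = \left(-9 - -3225\right) - 20605 = \left(-9 + 3225\right) - 20605 = 3216 - 20605 = -17389$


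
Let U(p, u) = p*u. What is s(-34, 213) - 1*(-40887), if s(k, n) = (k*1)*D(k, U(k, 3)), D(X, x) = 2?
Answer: 40819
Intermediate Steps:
s(k, n) = 2*k (s(k, n) = (k*1)*2 = k*2 = 2*k)
s(-34, 213) - 1*(-40887) = 2*(-34) - 1*(-40887) = -68 + 40887 = 40819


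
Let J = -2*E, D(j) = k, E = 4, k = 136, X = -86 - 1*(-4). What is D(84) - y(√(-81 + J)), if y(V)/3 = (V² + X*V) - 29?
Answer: 490 + 246*I*√89 ≈ 490.0 + 2320.8*I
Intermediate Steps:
X = -82 (X = -86 + 4 = -82)
D(j) = 136
J = -8 (J = -2*4 = -8)
y(V) = -87 - 246*V + 3*V² (y(V) = 3*((V² - 82*V) - 29) = 3*(-29 + V² - 82*V) = -87 - 246*V + 3*V²)
D(84) - y(√(-81 + J)) = 136 - (-87 - 246*√(-81 - 8) + 3*(√(-81 - 8))²) = 136 - (-87 - 246*I*√89 + 3*(√(-89))²) = 136 - (-87 - 246*I*√89 + 3*(I*√89)²) = 136 - (-87 - 246*I*√89 + 3*(-89)) = 136 - (-87 - 246*I*√89 - 267) = 136 - (-354 - 246*I*√89) = 136 + (354 + 246*I*√89) = 490 + 246*I*√89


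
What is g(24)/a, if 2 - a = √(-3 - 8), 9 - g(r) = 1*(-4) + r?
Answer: -22/15 - 11*I*√11/15 ≈ -1.4667 - 2.4322*I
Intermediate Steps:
g(r) = 13 - r (g(r) = 9 - (1*(-4) + r) = 9 - (-4 + r) = 9 + (4 - r) = 13 - r)
a = 2 - I*√11 (a = 2 - √(-3 - 8) = 2 - √(-11) = 2 - I*√11 ≈ 2.0 - 3.3166*I)
g(24)/a = (13 - 1*24)/(2 - I*√11) = (13 - 24)/(2 - I*√11) = -11/(2 - I*√11)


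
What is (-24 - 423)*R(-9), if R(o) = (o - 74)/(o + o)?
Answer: -12367/6 ≈ -2061.2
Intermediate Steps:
R(o) = (-74 + o)/(2*o) (R(o) = (-74 + o)/((2*o)) = (-74 + o)*(1/(2*o)) = (-74 + o)/(2*o))
(-24 - 423)*R(-9) = (-24 - 423)*((½)*(-74 - 9)/(-9)) = -447*(-1)*(-83)/(2*9) = -447*83/18 = -12367/6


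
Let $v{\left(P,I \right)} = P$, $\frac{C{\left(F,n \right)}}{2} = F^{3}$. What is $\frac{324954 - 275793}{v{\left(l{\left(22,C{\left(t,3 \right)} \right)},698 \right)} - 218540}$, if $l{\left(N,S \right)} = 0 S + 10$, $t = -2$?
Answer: $- \frac{49161}{218530} \approx -0.22496$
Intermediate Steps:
$C{\left(F,n \right)} = 2 F^{3}$
$l{\left(N,S \right)} = 10$ ($l{\left(N,S \right)} = 0 + 10 = 10$)
$\frac{324954 - 275793}{v{\left(l{\left(22,C{\left(t,3 \right)} \right)},698 \right)} - 218540} = \frac{324954 - 275793}{10 - 218540} = \frac{49161}{-218530} = 49161 \left(- \frac{1}{218530}\right) = - \frac{49161}{218530}$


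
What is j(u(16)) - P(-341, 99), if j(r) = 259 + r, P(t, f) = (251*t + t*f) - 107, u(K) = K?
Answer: 119732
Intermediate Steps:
P(t, f) = -107 + 251*t + f*t (P(t, f) = (251*t + f*t) - 107 = -107 + 251*t + f*t)
j(u(16)) - P(-341, 99) = (259 + 16) - (-107 + 251*(-341) + 99*(-341)) = 275 - (-107 - 85591 - 33759) = 275 - 1*(-119457) = 275 + 119457 = 119732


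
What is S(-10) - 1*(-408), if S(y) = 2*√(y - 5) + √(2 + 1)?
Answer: 408 + √3 + 2*I*√15 ≈ 409.73 + 7.746*I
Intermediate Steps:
S(y) = √3 + 2*√(-5 + y) (S(y) = 2*√(-5 + y) + √3 = √3 + 2*√(-5 + y))
S(-10) - 1*(-408) = (√3 + 2*√(-5 - 10)) - 1*(-408) = (√3 + 2*√(-15)) + 408 = (√3 + 2*(I*√15)) + 408 = (√3 + 2*I*√15) + 408 = 408 + √3 + 2*I*√15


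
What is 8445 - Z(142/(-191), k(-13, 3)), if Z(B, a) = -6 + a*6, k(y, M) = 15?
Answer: 8361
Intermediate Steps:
Z(B, a) = -6 + 6*a
8445 - Z(142/(-191), k(-13, 3)) = 8445 - (-6 + 6*15) = 8445 - (-6 + 90) = 8445 - 1*84 = 8445 - 84 = 8361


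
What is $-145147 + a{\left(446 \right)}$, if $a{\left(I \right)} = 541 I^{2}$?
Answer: $107468409$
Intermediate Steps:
$-145147 + a{\left(446 \right)} = -145147 + 541 \cdot 446^{2} = -145147 + 541 \cdot 198916 = -145147 + 107613556 = 107468409$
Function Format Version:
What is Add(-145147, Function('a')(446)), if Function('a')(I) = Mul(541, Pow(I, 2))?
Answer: 107468409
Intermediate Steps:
Add(-145147, Function('a')(446)) = Add(-145147, Mul(541, Pow(446, 2))) = Add(-145147, Mul(541, 198916)) = Add(-145147, 107613556) = 107468409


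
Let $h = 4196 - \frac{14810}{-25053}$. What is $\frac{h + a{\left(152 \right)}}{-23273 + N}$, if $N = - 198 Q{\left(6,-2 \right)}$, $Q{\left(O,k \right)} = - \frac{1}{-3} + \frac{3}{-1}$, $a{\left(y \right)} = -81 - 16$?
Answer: $- \frac{102707057}{569830485} \approx -0.18024$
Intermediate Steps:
$a{\left(y \right)} = -97$ ($a{\left(y \right)} = -81 - 16 = -97$)
$h = \frac{105137198}{25053}$ ($h = 4196 - 14810 \left(- \frac{1}{25053}\right) = 4196 - - \frac{14810}{25053} = 4196 + \frac{14810}{25053} = \frac{105137198}{25053} \approx 4196.6$)
$Q{\left(O,k \right)} = - \frac{8}{3}$ ($Q{\left(O,k \right)} = \left(-1\right) \left(- \frac{1}{3}\right) + 3 \left(-1\right) = \frac{1}{3} - 3 = - \frac{8}{3}$)
$N = 528$ ($N = \left(-198\right) \left(- \frac{8}{3}\right) = 528$)
$\frac{h + a{\left(152 \right)}}{-23273 + N} = \frac{\frac{105137198}{25053} - 97}{-23273 + 528} = \frac{102707057}{25053 \left(-22745\right)} = \frac{102707057}{25053} \left(- \frac{1}{22745}\right) = - \frac{102707057}{569830485}$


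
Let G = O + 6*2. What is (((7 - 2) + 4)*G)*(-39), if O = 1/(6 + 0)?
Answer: -8541/2 ≈ -4270.5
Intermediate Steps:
O = ⅙ (O = 1/6 = ⅙ ≈ 0.16667)
G = 73/6 (G = ⅙ + 6*2 = ⅙ + 12 = 73/6 ≈ 12.167)
(((7 - 2) + 4)*G)*(-39) = (((7 - 2) + 4)*(73/6))*(-39) = ((5 + 4)*(73/6))*(-39) = (9*(73/6))*(-39) = (219/2)*(-39) = -8541/2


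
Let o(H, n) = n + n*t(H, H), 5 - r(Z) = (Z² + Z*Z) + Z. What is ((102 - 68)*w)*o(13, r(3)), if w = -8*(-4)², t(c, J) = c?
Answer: 974848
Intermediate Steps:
r(Z) = 5 - Z - 2*Z² (r(Z) = 5 - ((Z² + Z*Z) + Z) = 5 - ((Z² + Z²) + Z) = 5 - (2*Z² + Z) = 5 - (Z + 2*Z²) = 5 + (-Z - 2*Z²) = 5 - Z - 2*Z²)
o(H, n) = n + H*n (o(H, n) = n + n*H = n + H*n)
w = -128 (w = -8*16 = -128)
((102 - 68)*w)*o(13, r(3)) = ((102 - 68)*(-128))*((5 - 1*3 - 2*3²)*(1 + 13)) = (34*(-128))*((5 - 3 - 2*9)*14) = -4352*(5 - 3 - 18)*14 = -(-69632)*14 = -4352*(-224) = 974848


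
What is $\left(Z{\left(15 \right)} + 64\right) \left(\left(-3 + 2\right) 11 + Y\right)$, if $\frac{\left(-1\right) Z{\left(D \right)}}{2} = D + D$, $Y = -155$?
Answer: $-664$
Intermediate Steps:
$Z{\left(D \right)} = - 4 D$ ($Z{\left(D \right)} = - 2 \left(D + D\right) = - 2 \cdot 2 D = - 4 D$)
$\left(Z{\left(15 \right)} + 64\right) \left(\left(-3 + 2\right) 11 + Y\right) = \left(\left(-4\right) 15 + 64\right) \left(\left(-3 + 2\right) 11 - 155\right) = \left(-60 + 64\right) \left(\left(-1\right) 11 - 155\right) = 4 \left(-11 - 155\right) = 4 \left(-166\right) = -664$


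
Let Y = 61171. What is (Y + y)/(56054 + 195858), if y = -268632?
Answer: -207461/251912 ≈ -0.82355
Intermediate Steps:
(Y + y)/(56054 + 195858) = (61171 - 268632)/(56054 + 195858) = -207461/251912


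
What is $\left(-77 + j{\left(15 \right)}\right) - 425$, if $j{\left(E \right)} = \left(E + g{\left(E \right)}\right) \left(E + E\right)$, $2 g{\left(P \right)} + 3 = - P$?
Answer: $-322$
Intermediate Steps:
$g{\left(P \right)} = - \frac{3}{2} - \frac{P}{2}$ ($g{\left(P \right)} = - \frac{3}{2} + \frac{\left(-1\right) P}{2} = - \frac{3}{2} - \frac{P}{2}$)
$j{\left(E \right)} = 2 E \left(- \frac{3}{2} + \frac{E}{2}\right)$ ($j{\left(E \right)} = \left(E - \left(\frac{3}{2} + \frac{E}{2}\right)\right) \left(E + E\right) = \left(- \frac{3}{2} + \frac{E}{2}\right) 2 E = 2 E \left(- \frac{3}{2} + \frac{E}{2}\right)$)
$\left(-77 + j{\left(15 \right)}\right) - 425 = \left(-77 + 15 \left(-3 + 15\right)\right) - 425 = \left(-77 + 15 \cdot 12\right) - 425 = \left(-77 + 180\right) - 425 = 103 - 425 = -322$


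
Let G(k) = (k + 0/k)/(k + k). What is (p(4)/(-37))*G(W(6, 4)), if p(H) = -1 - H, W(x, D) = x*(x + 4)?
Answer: 5/74 ≈ 0.067568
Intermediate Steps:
W(x, D) = x*(4 + x)
G(k) = ½ (G(k) = (k + 0)/((2*k)) = k*(1/(2*k)) = ½)
(p(4)/(-37))*G(W(6, 4)) = ((-1 - 1*4)/(-37))*(½) = ((-1 - 4)*(-1/37))*(½) = -5*(-1/37)*(½) = (5/37)*(½) = 5/74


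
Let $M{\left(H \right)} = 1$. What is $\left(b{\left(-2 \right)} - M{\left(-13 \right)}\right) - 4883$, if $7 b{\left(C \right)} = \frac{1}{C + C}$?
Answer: $- \frac{136753}{28} \approx -4884.0$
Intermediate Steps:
$b{\left(C \right)} = \frac{1}{14 C}$ ($b{\left(C \right)} = \frac{1}{7 \left(C + C\right)} = \frac{1}{7 \cdot 2 C} = \frac{\frac{1}{2} \frac{1}{C}}{7} = \frac{1}{14 C}$)
$\left(b{\left(-2 \right)} - M{\left(-13 \right)}\right) - 4883 = \left(\frac{1}{14 \left(-2\right)} - 1\right) - 4883 = \left(\frac{1}{14} \left(- \frac{1}{2}\right) - 1\right) - 4883 = \left(- \frac{1}{28} - 1\right) - 4883 = - \frac{29}{28} - 4883 = - \frac{136753}{28}$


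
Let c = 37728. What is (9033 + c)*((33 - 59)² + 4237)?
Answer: 229736793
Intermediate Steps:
(9033 + c)*((33 - 59)² + 4237) = (9033 + 37728)*((33 - 59)² + 4237) = 46761*((-26)² + 4237) = 46761*(676 + 4237) = 46761*4913 = 229736793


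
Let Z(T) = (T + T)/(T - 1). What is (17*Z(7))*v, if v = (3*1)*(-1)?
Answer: -119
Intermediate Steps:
Z(T) = 2*T/(-1 + T) (Z(T) = (2*T)/(-1 + T) = 2*T/(-1 + T))
v = -3 (v = 3*(-1) = -3)
(17*Z(7))*v = (17*(2*7/(-1 + 7)))*(-3) = (17*(2*7/6))*(-3) = (17*(2*7*(1/6)))*(-3) = (17*(7/3))*(-3) = (119/3)*(-3) = -119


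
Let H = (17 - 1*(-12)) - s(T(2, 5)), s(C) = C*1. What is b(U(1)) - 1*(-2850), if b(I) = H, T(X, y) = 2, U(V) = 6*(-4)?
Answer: 2877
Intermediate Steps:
U(V) = -24
s(C) = C
H = 27 (H = (17 - 1*(-12)) - 1*2 = (17 + 12) - 2 = 29 - 2 = 27)
b(I) = 27
b(U(1)) - 1*(-2850) = 27 - 1*(-2850) = 27 + 2850 = 2877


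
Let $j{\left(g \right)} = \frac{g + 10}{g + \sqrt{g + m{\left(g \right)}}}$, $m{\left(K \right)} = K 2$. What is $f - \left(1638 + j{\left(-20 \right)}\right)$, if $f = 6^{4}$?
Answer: $- \frac{7876}{23} - \frac{i \sqrt{15}}{23} \approx -342.43 - 0.16839 i$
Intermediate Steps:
$m{\left(K \right)} = 2 K$
$f = 1296$
$j{\left(g \right)} = \frac{10 + g}{g + \sqrt{3} \sqrt{g}}$ ($j{\left(g \right)} = \frac{g + 10}{g + \sqrt{g + 2 g}} = \frac{10 + g}{g + \sqrt{3 g}} = \frac{10 + g}{g + \sqrt{3} \sqrt{g}}$)
$f - \left(1638 + j{\left(-20 \right)}\right) = 1296 - \left(1638 + \frac{10 - 20}{-20 + \sqrt{3} \sqrt{-20}}\right) = 1296 - \left(1638 + \frac{1}{-20 + \sqrt{3} \cdot 2 i \sqrt{5}} \left(-10\right)\right) = 1296 - \left(1638 + \frac{1}{-20 + 2 i \sqrt{15}} \left(-10\right)\right) = 1296 - \left(1638 - \frac{10}{-20 + 2 i \sqrt{15}}\right) = -342 + \frac{10}{-20 + 2 i \sqrt{15}}$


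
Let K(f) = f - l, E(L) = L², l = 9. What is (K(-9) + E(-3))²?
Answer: 81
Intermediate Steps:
K(f) = -9 + f (K(f) = f - 1*9 = f - 9 = -9 + f)
(K(-9) + E(-3))² = ((-9 - 9) + (-3)²)² = (-18 + 9)² = (-9)² = 81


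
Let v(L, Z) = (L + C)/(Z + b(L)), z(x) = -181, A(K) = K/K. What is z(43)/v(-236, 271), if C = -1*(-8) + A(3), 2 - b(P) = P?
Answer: 92129/227 ≈ 405.85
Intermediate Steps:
b(P) = 2 - P
A(K) = 1
C = 9 (C = -1*(-8) + 1 = 8 + 1 = 9)
v(L, Z) = (9 + L)/(2 + Z - L) (v(L, Z) = (L + 9)/(Z + (2 - L)) = (9 + L)/(2 + Z - L))
z(43)/v(-236, 271) = -181*(2 + 271 - 1*(-236))/(9 - 236) = -181/(-227/(2 + 271 + 236)) = -181/(-227/509) = -181*(-509/227) = 92129/227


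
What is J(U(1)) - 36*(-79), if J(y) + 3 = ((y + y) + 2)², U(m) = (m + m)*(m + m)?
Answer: 2941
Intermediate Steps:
U(m) = 4*m² (U(m) = (2*m)*(2*m) = 4*m²)
J(y) = -3 + (2 + 2*y)² (J(y) = -3 + ((y + y) + 2)² = -3 + (2*y + 2)² = -3 + (2 + 2*y)²)
J(U(1)) - 36*(-79) = (-3 + 4*(1 + 4*1²)²) - 36*(-79) = (-3 + 4*(1 + 4*1)²) + 2844 = (-3 + 4*(1 + 4)²) + 2844 = (-3 + 4*5²) + 2844 = (-3 + 4*25) + 2844 = (-3 + 100) + 2844 = 97 + 2844 = 2941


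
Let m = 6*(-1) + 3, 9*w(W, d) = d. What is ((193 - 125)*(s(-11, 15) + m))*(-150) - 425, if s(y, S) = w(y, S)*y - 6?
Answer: 278375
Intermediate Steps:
w(W, d) = d/9
s(y, S) = -6 + S*y/9 (s(y, S) = (S/9)*y - 6 = S*y/9 - 6 = -6 + S*y/9)
m = -3 (m = -6 + 3 = -3)
((193 - 125)*(s(-11, 15) + m))*(-150) - 425 = ((193 - 125)*((-6 + (⅑)*15*(-11)) - 3))*(-150) - 425 = (68*((-6 - 55/3) - 3))*(-150) - 425 = (68*(-73/3 - 3))*(-150) - 425 = (68*(-82/3))*(-150) - 425 = -5576/3*(-150) - 425 = 278800 - 425 = 278375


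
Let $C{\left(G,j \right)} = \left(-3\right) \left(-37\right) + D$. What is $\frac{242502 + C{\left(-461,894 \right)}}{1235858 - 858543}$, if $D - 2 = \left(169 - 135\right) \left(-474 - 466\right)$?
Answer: $\frac{42131}{75463} \approx 0.5583$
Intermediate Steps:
$D = -31958$ ($D = 2 + \left(169 - 135\right) \left(-474 - 466\right) = 2 + 34 \left(-940\right) = 2 - 31960 = -31958$)
$C{\left(G,j \right)} = -31847$ ($C{\left(G,j \right)} = \left(-3\right) \left(-37\right) - 31958 = 111 - 31958 = -31847$)
$\frac{242502 + C{\left(-461,894 \right)}}{1235858 - 858543} = \frac{242502 - 31847}{1235858 - 858543} = \frac{210655}{377315} = 210655 \cdot \frac{1}{377315} = \frac{42131}{75463}$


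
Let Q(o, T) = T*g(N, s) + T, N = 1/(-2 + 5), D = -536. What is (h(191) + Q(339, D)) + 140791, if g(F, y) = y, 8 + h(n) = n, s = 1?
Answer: 139902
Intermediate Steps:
h(n) = -8 + n
N = ⅓ (N = 1/3 = ⅓ ≈ 0.33333)
Q(o, T) = 2*T (Q(o, T) = T*1 + T = T + T = 2*T)
(h(191) + Q(339, D)) + 140791 = ((-8 + 191) + 2*(-536)) + 140791 = (183 - 1072) + 140791 = -889 + 140791 = 139902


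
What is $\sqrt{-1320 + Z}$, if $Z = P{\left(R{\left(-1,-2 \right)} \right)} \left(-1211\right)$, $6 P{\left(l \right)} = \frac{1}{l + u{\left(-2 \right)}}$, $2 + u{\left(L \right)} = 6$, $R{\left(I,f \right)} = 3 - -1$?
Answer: $\frac{i \sqrt{193713}}{12} \approx 36.677 i$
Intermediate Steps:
$R{\left(I,f \right)} = 4$ ($R{\left(I,f \right)} = 3 + 1 = 4$)
$u{\left(L \right)} = 4$ ($u{\left(L \right)} = -2 + 6 = 4$)
$P{\left(l \right)} = \frac{1}{6 \left(4 + l\right)}$ ($P{\left(l \right)} = \frac{1}{6 \left(l + 4\right)} = \frac{1}{6 \left(4 + l\right)}$)
$Z = - \frac{1211}{48}$ ($Z = \frac{1}{6 \left(4 + 4\right)} \left(-1211\right) = \frac{1}{6 \cdot 8} \left(-1211\right) = \frac{1}{6} \cdot \frac{1}{8} \left(-1211\right) = \frac{1}{48} \left(-1211\right) = - \frac{1211}{48} \approx -25.229$)
$\sqrt{-1320 + Z} = \sqrt{-1320 - \frac{1211}{48}} = \sqrt{- \frac{64571}{48}} = \frac{i \sqrt{193713}}{12}$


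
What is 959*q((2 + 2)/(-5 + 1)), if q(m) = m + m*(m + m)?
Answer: 959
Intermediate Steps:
q(m) = m + 2*m² (q(m) = m + m*(2*m) = m + 2*m²)
959*q((2 + 2)/(-5 + 1)) = 959*(((2 + 2)/(-5 + 1))*(1 + 2*((2 + 2)/(-5 + 1)))) = 959*((4/(-4))*(1 + 2*(4/(-4)))) = 959*((4*(-¼))*(1 + 2*(4*(-¼)))) = 959*(-(1 + 2*(-1))) = 959*(-(1 - 2)) = 959*(-1*(-1)) = 959*1 = 959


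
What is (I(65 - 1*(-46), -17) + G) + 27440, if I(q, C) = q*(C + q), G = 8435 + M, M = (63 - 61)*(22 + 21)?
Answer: 46395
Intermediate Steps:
M = 86 (M = 2*43 = 86)
G = 8521 (G = 8435 + 86 = 8521)
(I(65 - 1*(-46), -17) + G) + 27440 = ((65 - 1*(-46))*(-17 + (65 - 1*(-46))) + 8521) + 27440 = ((65 + 46)*(-17 + (65 + 46)) + 8521) + 27440 = (111*(-17 + 111) + 8521) + 27440 = (111*94 + 8521) + 27440 = (10434 + 8521) + 27440 = 18955 + 27440 = 46395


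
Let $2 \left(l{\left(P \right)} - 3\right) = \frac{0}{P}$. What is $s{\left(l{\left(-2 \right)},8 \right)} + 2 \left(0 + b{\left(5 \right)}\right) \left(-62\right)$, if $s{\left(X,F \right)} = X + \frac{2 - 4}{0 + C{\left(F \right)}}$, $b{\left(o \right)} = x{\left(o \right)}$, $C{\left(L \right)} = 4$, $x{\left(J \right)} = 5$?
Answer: $- \frac{1235}{2} \approx -617.5$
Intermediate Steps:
$l{\left(P \right)} = 3$ ($l{\left(P \right)} = 3 + \frac{0 \frac{1}{P}}{2} = 3 + \frac{1}{2} \cdot 0 = 3 + 0 = 3$)
$b{\left(o \right)} = 5$
$s{\left(X,F \right)} = - \frac{1}{2} + X$ ($s{\left(X,F \right)} = X + \frac{2 - 4}{0 + 4} = X - \frac{2}{4} = X - \frac{1}{2} = - \frac{1}{2} + X$)
$s{\left(l{\left(-2 \right)},8 \right)} + 2 \left(0 + b{\left(5 \right)}\right) \left(-62\right) = \left(- \frac{1}{2} + 3\right) + 2 \left(0 + 5\right) \left(-62\right) = \frac{5}{2} + 2 \cdot 5 \left(-62\right) = \frac{5}{2} + 10 \left(-62\right) = \frac{5}{2} - 620 = - \frac{1235}{2}$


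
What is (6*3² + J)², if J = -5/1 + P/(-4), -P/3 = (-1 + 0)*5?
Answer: 32761/16 ≈ 2047.6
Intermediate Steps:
P = 15 (P = -3*(-1 + 0)*5 = -(-3)*5 = -3*(-5) = 15)
J = -35/4 (J = -5/1 + 15/(-4) = -5*1 + 15*(-¼) = -5 - 15/4 = -35/4 ≈ -8.7500)
(6*3² + J)² = (6*3² - 35/4)² = (6*9 - 35/4)² = (54 - 35/4)² = (181/4)² = 32761/16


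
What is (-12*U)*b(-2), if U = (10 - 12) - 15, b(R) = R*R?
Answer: 816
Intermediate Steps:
b(R) = R**2
U = -17 (U = -2 - 15 = -17)
(-12*U)*b(-2) = -12*(-17)*(-2)**2 = 204*4 = 816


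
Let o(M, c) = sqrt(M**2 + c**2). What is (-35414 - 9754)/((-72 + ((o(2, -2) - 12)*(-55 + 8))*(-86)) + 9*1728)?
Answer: 1084032/697589 + 265362*sqrt(2)/697589 ≈ 2.0919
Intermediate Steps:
(-35414 - 9754)/((-72 + ((o(2, -2) - 12)*(-55 + 8))*(-86)) + 9*1728) = (-35414 - 9754)/((-72 + ((sqrt(2**2 + (-2)**2) - 12)*(-55 + 8))*(-86)) + 9*1728) = -45168/((-72 + ((sqrt(4 + 4) - 12)*(-47))*(-86)) + 15552) = -45168/((-72 + ((sqrt(8) - 12)*(-47))*(-86)) + 15552) = -45168/((-72 + ((2*sqrt(2) - 12)*(-47))*(-86)) + 15552) = -45168/((-72 + ((-12 + 2*sqrt(2))*(-47))*(-86)) + 15552) = -45168/((-72 + (564 - 94*sqrt(2))*(-86)) + 15552) = -45168/((-72 + (-48504 + 8084*sqrt(2))) + 15552) = -45168/((-48576 + 8084*sqrt(2)) + 15552) = -45168/(-33024 + 8084*sqrt(2))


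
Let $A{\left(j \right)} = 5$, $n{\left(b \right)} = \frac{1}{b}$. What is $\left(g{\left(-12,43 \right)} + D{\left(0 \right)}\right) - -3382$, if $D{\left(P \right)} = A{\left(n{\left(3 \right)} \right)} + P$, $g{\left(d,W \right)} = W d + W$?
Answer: $2914$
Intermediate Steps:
$g{\left(d,W \right)} = W + W d$
$D{\left(P \right)} = 5 + P$
$\left(g{\left(-12,43 \right)} + D{\left(0 \right)}\right) - -3382 = \left(43 \left(1 - 12\right) + \left(5 + 0\right)\right) - -3382 = \left(43 \left(-11\right) + 5\right) + 3382 = \left(-473 + 5\right) + 3382 = -468 + 3382 = 2914$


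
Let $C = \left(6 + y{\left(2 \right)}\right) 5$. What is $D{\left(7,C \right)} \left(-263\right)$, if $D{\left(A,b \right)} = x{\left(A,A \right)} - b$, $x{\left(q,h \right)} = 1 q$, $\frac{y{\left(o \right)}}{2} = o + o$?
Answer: $16569$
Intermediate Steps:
$y{\left(o \right)} = 4 o$ ($y{\left(o \right)} = 2 \left(o + o\right) = 2 \cdot 2 o = 4 o$)
$x{\left(q,h \right)} = q$
$C = 70$ ($C = \left(6 + 4 \cdot 2\right) 5 = \left(6 + 8\right) 5 = 14 \cdot 5 = 70$)
$D{\left(A,b \right)} = A - b$
$D{\left(7,C \right)} \left(-263\right) = \left(7 - 70\right) \left(-263\right) = \left(-63\right) \left(-263\right) = 16569$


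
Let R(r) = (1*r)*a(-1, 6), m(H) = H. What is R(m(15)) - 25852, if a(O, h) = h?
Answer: -25762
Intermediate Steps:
R(r) = 6*r (R(r) = (1*r)*6 = r*6 = 6*r)
R(m(15)) - 25852 = 6*15 - 25852 = 90 - 25852 = -25762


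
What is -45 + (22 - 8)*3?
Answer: -3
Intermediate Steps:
-45 + (22 - 8)*3 = -45 + 14*3 = -45 + 42 = -3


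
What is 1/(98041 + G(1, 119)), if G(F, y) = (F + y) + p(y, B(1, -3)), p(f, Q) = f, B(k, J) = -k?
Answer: 1/98280 ≈ 1.0175e-5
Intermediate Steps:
G(F, y) = F + 2*y (G(F, y) = (F + y) + y = F + 2*y)
1/(98041 + G(1, 119)) = 1/(98041 + (1 + 2*119)) = 1/(98041 + (1 + 238)) = 1/(98041 + 239) = 1/98280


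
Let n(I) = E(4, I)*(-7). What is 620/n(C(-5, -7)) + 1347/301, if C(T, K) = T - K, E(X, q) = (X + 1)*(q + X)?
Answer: 1375/903 ≈ 1.5227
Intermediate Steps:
E(X, q) = (1 + X)*(X + q)
n(I) = -140 - 35*I (n(I) = (4 + I + 4² + 4*I)*(-7) = (4 + I + 16 + 4*I)*(-7) = (20 + 5*I)*(-7) = -140 - 35*I)
620/n(C(-5, -7)) + 1347/301 = 620/(-140 - 35*(-5 - 1*(-7))) + 1347/301 = 620/(-140 - 35*(-5 + 7)) + 1347*(1/301) = 620/(-140 - 35*2) + 1347/301 = 620/(-140 - 70) + 1347/301 = 620/(-210) + 1347/301 = 620*(-1/210) + 1347/301 = -62/21 + 1347/301 = 1375/903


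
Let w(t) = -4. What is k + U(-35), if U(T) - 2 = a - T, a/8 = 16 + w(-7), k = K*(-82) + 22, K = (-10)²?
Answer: -8045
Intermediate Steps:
K = 100
k = -8178 (k = 100*(-82) + 22 = -8200 + 22 = -8178)
a = 96 (a = 8*(16 - 4) = 8*12 = 96)
U(T) = 98 - T (U(T) = 2 + (96 - T) = 98 - T)
k + U(-35) = -8178 + (98 - 1*(-35)) = -8178 + (98 + 35) = -8178 + 133 = -8045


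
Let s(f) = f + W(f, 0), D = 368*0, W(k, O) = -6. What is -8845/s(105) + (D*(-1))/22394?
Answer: -8845/99 ≈ -89.343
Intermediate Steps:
D = 0
s(f) = -6 + f (s(f) = f - 6 = -6 + f)
-8845/s(105) + (D*(-1))/22394 = -8845/(-6 + 105) + (0*(-1))/22394 = -8845/99 + 0*(1/22394) = -8845*1/99 + 0 = -8845/99 + 0 = -8845/99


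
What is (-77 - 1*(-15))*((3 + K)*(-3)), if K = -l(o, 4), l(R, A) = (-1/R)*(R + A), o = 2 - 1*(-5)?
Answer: 5952/7 ≈ 850.29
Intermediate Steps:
o = 7 (o = 2 + 5 = 7)
l(R, A) = -(A + R)/R (l(R, A) = (-1/R)*(A + R) = -(A + R)/R)
K = 11/7 (K = -(-1*4 - 1*7)/7 = -(-4 - 7)/7 = -(-11)/7 = -1*(-11/7) = 11/7 ≈ 1.5714)
(-77 - 1*(-15))*((3 + K)*(-3)) = (-77 - 1*(-15))*((3 + 11/7)*(-3)) = (-77 + 15)*((32/7)*(-3)) = -62*(-96/7) = 5952/7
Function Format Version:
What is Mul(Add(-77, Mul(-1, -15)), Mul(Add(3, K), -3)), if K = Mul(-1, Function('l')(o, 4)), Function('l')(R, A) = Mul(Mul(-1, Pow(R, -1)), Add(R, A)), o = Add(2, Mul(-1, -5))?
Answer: Rational(5952, 7) ≈ 850.29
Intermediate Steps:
o = 7 (o = Add(2, 5) = 7)
Function('l')(R, A) = Mul(-1, Pow(R, -1), Add(A, R)) (Function('l')(R, A) = Mul(Mul(-1, Pow(R, -1)), Add(A, R)) = Mul(-1, Pow(R, -1), Add(A, R)))
K = Rational(11, 7) (K = Mul(-1, Mul(Pow(7, -1), Add(Mul(-1, 4), Mul(-1, 7)))) = Mul(-1, Mul(Rational(1, 7), Add(-4, -7))) = Mul(-1, Mul(Rational(1, 7), -11)) = Mul(-1, Rational(-11, 7)) = Rational(11, 7) ≈ 1.5714)
Mul(Add(-77, Mul(-1, -15)), Mul(Add(3, K), -3)) = Mul(Add(-77, Mul(-1, -15)), Mul(Add(3, Rational(11, 7)), -3)) = Mul(Add(-77, 15), Mul(Rational(32, 7), -3)) = Mul(-62, Rational(-96, 7)) = Rational(5952, 7)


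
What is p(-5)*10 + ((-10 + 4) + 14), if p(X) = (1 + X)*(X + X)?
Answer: 408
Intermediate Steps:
p(X) = 2*X*(1 + X) (p(X) = (1 + X)*(2*X) = 2*X*(1 + X))
p(-5)*10 + ((-10 + 4) + 14) = (2*(-5)*(1 - 5))*10 + ((-10 + 4) + 14) = (2*(-5)*(-4))*10 + (-6 + 14) = 40*10 + 8 = 400 + 8 = 408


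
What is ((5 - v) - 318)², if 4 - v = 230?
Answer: 7569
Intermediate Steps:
v = -226 (v = 4 - 1*230 = 4 - 230 = -226)
((5 - v) - 318)² = ((5 - 1*(-226)) - 318)² = ((5 + 226) - 318)² = (231 - 318)² = (-87)² = 7569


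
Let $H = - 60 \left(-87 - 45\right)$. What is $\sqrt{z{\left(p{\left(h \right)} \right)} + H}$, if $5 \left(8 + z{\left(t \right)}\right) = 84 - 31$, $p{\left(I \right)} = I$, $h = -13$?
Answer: $\frac{\sqrt{198065}}{5} \approx 89.009$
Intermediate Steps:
$H = 7920$ ($H = \left(-60\right) \left(-132\right) = 7920$)
$z{\left(t \right)} = \frac{13}{5}$ ($z{\left(t \right)} = -8 + \frac{84 - 31}{5} = -8 + \frac{1}{5} \cdot 53 = -8 + \frac{53}{5} = \frac{13}{5}$)
$\sqrt{z{\left(p{\left(h \right)} \right)} + H} = \sqrt{\frac{13}{5} + 7920} = \sqrt{\frac{39613}{5}} = \frac{\sqrt{198065}}{5}$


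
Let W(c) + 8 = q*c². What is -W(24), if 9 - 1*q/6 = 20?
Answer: 38024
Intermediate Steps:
q = -66 (q = 54 - 6*20 = 54 - 120 = -66)
W(c) = -8 - 66*c²
-W(24) = -(-8 - 66*24²) = -(-8 - 66*576) = -(-8 - 38016) = -1*(-38024) = 38024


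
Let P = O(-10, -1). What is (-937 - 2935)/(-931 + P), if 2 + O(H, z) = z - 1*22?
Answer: 968/239 ≈ 4.0502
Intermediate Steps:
O(H, z) = -24 + z (O(H, z) = -2 + (z - 1*22) = -2 + (z - 22) = -2 + (-22 + z) = -24 + z)
P = -25 (P = -24 - 1 = -25)
(-937 - 2935)/(-931 + P) = (-937 - 2935)/(-931 - 25) = -3872/(-956) = -3872*(-1/956) = 968/239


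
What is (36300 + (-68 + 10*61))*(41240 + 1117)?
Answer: 1560516594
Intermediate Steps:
(36300 + (-68 + 10*61))*(41240 + 1117) = (36300 + (-68 + 610))*42357 = (36300 + 542)*42357 = 36842*42357 = 1560516594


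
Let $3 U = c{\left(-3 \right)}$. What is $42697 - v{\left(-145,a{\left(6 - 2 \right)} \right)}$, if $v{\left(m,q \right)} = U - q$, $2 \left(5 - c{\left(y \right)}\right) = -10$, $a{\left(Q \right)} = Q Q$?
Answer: $\frac{128129}{3} \approx 42710.0$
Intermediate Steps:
$a{\left(Q \right)} = Q^{2}$
$c{\left(y \right)} = 10$ ($c{\left(y \right)} = 5 - -5 = 5 + 5 = 10$)
$U = \frac{10}{3}$ ($U = \frac{1}{3} \cdot 10 = \frac{10}{3} \approx 3.3333$)
$v{\left(m,q \right)} = \frac{10}{3} - q$
$42697 - v{\left(-145,a{\left(6 - 2 \right)} \right)} = 42697 - \left(\frac{10}{3} - \left(6 - 2\right)^{2}\right) = 42697 - \left(\frac{10}{3} - 4^{2}\right) = 42697 - \left(\frac{10}{3} - 16\right) = 42697 - - \frac{38}{3} = 42697 + \frac{38}{3} = \frac{128129}{3}$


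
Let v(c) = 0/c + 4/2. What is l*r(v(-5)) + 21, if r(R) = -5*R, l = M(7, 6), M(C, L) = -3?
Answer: 51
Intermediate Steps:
v(c) = 2 (v(c) = 0 + 4*(1/2) = 0 + 2 = 2)
l = -3
l*r(v(-5)) + 21 = -(-15)*2 + 21 = -3*(-10) + 21 = 30 + 21 = 51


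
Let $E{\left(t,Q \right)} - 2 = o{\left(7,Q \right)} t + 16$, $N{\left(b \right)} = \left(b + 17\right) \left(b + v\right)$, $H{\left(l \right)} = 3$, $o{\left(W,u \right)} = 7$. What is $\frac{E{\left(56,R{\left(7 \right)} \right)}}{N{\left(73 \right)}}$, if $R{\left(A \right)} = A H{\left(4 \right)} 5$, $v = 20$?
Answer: $\frac{41}{837} \approx 0.048984$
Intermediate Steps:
$R{\left(A \right)} = 15 A$ ($R{\left(A \right)} = A 3 \cdot 5 = 3 A 5 = 15 A$)
$N{\left(b \right)} = \left(17 + b\right) \left(20 + b\right)$ ($N{\left(b \right)} = \left(b + 17\right) \left(b + 20\right) = \left(17 + b\right) \left(20 + b\right)$)
$E{\left(t,Q \right)} = 18 + 7 t$ ($E{\left(t,Q \right)} = 2 + \left(7 t + 16\right) = 2 + \left(16 + 7 t\right) = 18 + 7 t$)
$\frac{E{\left(56,R{\left(7 \right)} \right)}}{N{\left(73 \right)}} = \frac{18 + 7 \cdot 56}{340 + 73^{2} + 37 \cdot 73} = \frac{18 + 392}{340 + 5329 + 2701} = \frac{410}{8370} = 410 \cdot \frac{1}{8370} = \frac{41}{837}$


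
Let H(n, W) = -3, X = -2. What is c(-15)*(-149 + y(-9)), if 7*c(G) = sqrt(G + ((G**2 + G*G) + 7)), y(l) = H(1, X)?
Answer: -152*sqrt(442)/7 ≈ -456.52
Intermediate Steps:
y(l) = -3
c(G) = sqrt(7 + G + 2*G**2)/7 (c(G) = sqrt(G + ((G**2 + G*G) + 7))/7 = sqrt(G + ((G**2 + G**2) + 7))/7 = sqrt(G + (2*G**2 + 7))/7 = sqrt(G + (7 + 2*G**2))/7 = sqrt(7 + G + 2*G**2)/7)
c(-15)*(-149 + y(-9)) = (sqrt(7 - 15 + 2*(-15)**2)/7)*(-149 - 3) = (sqrt(7 - 15 + 2*225)/7)*(-152) = (sqrt(7 - 15 + 450)/7)*(-152) = (sqrt(442)/7)*(-152) = -152*sqrt(442)/7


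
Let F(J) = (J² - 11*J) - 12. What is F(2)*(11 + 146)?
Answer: -4710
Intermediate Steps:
F(J) = -12 + J² - 11*J
F(2)*(11 + 146) = (-12 + 2² - 11*2)*(11 + 146) = (-12 + 4 - 22)*157 = -30*157 = -4710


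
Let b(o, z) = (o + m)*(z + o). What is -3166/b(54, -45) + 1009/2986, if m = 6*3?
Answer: -2199961/483732 ≈ -4.5479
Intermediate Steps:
m = 18
b(o, z) = (18 + o)*(o + z) (b(o, z) = (o + 18)*(z + o) = (18 + o)*(o + z))
-3166/b(54, -45) + 1009/2986 = -3166/(54² + 18*54 + 18*(-45) + 54*(-45)) + 1009/2986 = -3166/(2916 + 972 - 810 - 2430) + 1009*(1/2986) = -3166/648 + 1009/2986 = -3166*1/648 + 1009/2986 = -1583/324 + 1009/2986 = -2199961/483732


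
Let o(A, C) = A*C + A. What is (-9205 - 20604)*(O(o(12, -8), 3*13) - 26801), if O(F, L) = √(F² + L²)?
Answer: 798911009 - 89427*√953 ≈ 7.9615e+8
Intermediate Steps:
o(A, C) = A + A*C
(-9205 - 20604)*(O(o(12, -8), 3*13) - 26801) = (-9205 - 20604)*(√((12*(1 - 8))² + (3*13)²) - 26801) = -29809*(√((12*(-7))² + 39²) - 26801) = -29809*(√((-84)² + 1521) - 26801) = -29809*(√(7056 + 1521) - 26801) = -29809*(√8577 - 26801) = -29809*(3*√953 - 26801) = -29809*(-26801 + 3*√953) = 798911009 - 89427*√953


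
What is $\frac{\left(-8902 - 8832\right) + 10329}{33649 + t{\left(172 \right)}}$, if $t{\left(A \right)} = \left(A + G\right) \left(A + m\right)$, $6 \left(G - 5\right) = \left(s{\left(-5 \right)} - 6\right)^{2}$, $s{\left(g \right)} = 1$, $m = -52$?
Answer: $- \frac{7405}{55389} \approx -0.13369$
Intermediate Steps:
$G = \frac{55}{6}$ ($G = 5 + \frac{\left(1 - 6\right)^{2}}{6} = 5 + \frac{\left(-5\right)^{2}}{6} = 5 + \frac{1}{6} \cdot 25 = 5 + \frac{25}{6} = \frac{55}{6} \approx 9.1667$)
$t{\left(A \right)} = \left(-52 + A\right) \left(\frac{55}{6} + A\right)$ ($t{\left(A \right)} = \left(A + \frac{55}{6}\right) \left(A - 52\right) = \left(\frac{55}{6} + A\right) \left(-52 + A\right) = \left(-52 + A\right) \left(\frac{55}{6} + A\right)$)
$\frac{\left(-8902 - 8832\right) + 10329}{33649 + t{\left(172 \right)}} = \frac{\left(-8902 - 8832\right) + 10329}{33649 - \left(7844 - 29584\right)} = \frac{\left(-8902 - 8832\right) + 10329}{33649 - -21740} = \frac{-17734 + 10329}{33649 + 21740} = - \frac{7405}{55389}$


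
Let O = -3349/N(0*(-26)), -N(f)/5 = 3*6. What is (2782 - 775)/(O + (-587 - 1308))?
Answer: -180630/167201 ≈ -1.0803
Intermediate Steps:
N(f) = -90 (N(f) = -15*6 = -5*18 = -90)
O = 3349/90 (O = -3349/(-90) = -3349*(-1/90) = 3349/90 ≈ 37.211)
(2782 - 775)/(O + (-587 - 1308)) = (2782 - 775)/(3349/90 + (-587 - 1308)) = 2007/(3349/90 - 1895) = 2007/(-167201/90) = 2007*(-90/167201) = -180630/167201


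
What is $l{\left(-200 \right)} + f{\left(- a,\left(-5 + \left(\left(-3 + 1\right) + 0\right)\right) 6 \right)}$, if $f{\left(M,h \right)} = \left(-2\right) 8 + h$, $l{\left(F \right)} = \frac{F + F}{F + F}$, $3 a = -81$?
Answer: $-57$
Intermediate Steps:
$a = -27$ ($a = \frac{1}{3} \left(-81\right) = -27$)
$l{\left(F \right)} = 1$ ($l{\left(F \right)} = \frac{2 F}{2 F} = 2 F \frac{1}{2 F} = 1$)
$f{\left(M,h \right)} = -16 + h$
$l{\left(-200 \right)} + f{\left(- a,\left(-5 + \left(\left(-3 + 1\right) + 0\right)\right) 6 \right)} = 1 + \left(-16 + \left(-5 + \left(\left(-3 + 1\right) + 0\right)\right) 6\right) = 1 + \left(-16 + \left(-5 + \left(-2 + 0\right)\right) 6\right) = 1 + \left(-16 + \left(-5 - 2\right) 6\right) = 1 - 58 = -57$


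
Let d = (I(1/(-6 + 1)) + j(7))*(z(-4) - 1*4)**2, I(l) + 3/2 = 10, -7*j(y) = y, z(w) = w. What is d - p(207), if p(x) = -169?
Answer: 649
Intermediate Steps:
j(y) = -y/7
I(l) = 17/2 (I(l) = -3/2 + 10 = 17/2)
d = 480 (d = (17/2 - 1/7*7)*(-4 - 1*4)**2 = (17/2 - 1)*(-4 - 4)**2 = (15/2)*(-8)**2 = (15/2)*64 = 480)
d - p(207) = 480 - 1*(-169) = 480 + 169 = 649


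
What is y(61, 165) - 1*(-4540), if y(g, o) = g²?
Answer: 8261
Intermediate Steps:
y(61, 165) - 1*(-4540) = 61² - 1*(-4540) = 3721 + 4540 = 8261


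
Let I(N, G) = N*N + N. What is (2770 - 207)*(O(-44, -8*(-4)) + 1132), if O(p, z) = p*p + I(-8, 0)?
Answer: 8006812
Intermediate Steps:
I(N, G) = N + N**2 (I(N, G) = N**2 + N = N + N**2)
O(p, z) = 56 + p**2 (O(p, z) = p*p - 8*(1 - 8) = p**2 - 8*(-7) = p**2 + 56 = 56 + p**2)
(2770 - 207)*(O(-44, -8*(-4)) + 1132) = (2770 - 207)*((56 + (-44)**2) + 1132) = 2563*((56 + 1936) + 1132) = 2563*(1992 + 1132) = 2563*3124 = 8006812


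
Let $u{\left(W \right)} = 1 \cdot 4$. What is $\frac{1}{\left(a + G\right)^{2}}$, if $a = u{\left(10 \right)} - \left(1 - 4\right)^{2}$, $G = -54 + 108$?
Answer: $\frac{1}{2401} \approx 0.00041649$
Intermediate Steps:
$G = 54$
$u{\left(W \right)} = 4$
$a = -5$ ($a = 4 - \left(1 - 4\right)^{2} = 4 - \left(-3\right)^{2} = 4 - 9 = -5$)
$\frac{1}{\left(a + G\right)^{2}} = \frac{1}{\left(-5 + 54\right)^{2}} = \frac{1}{49^{2}} = \frac{1}{2401}$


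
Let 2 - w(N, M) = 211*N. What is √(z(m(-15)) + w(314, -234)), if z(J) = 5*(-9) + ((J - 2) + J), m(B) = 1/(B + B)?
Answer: I*√14917290/15 ≈ 257.49*I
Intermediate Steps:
m(B) = 1/(2*B)
z(J) = -47 + 2*J (z(J) = -45 + ((-2 + J) + J) = -45 + (-2 + 2*J) = -47 + 2*J)
w(N, M) = 2 - 211*N
√(z(m(-15)) + w(314, -234)) = √((-47 + 2*((½)/(-15))) + (2 - 211*314)) = √((-47 + 2*((½)*(-1/15))) + (2 - 66254)) = √((-47 + 2*(-1/30)) - 66252) = √((-47 - 1/15) - 66252) = √(-706/15 - 66252) = √(-994486/15) = I*√14917290/15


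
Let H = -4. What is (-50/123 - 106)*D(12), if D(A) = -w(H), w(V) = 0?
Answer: 0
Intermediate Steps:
D(A) = 0 (D(A) = -1*0 = 0)
(-50/123 - 106)*D(12) = (-50/123 - 106)*0 = -13088/123*0 = 0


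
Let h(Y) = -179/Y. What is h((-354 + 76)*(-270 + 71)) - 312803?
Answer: -17304887745/55322 ≈ -3.1280e+5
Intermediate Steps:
h((-354 + 76)*(-270 + 71)) - 312803 = -179*1/((-354 + 76)*(-270 + 71)) - 312803 = -179/((-278*(-199))) - 312803 = -179/55322 - 312803 = -17304887745/55322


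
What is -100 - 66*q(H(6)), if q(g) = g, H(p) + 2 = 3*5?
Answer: -958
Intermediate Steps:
H(p) = 13 (H(p) = -2 + 3*5 = -2 + 15 = 13)
-100 - 66*q(H(6)) = -100 - 66*13 = -100 - 858 = -958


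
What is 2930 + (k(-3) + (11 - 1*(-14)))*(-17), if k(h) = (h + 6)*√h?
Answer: 2505 - 51*I*√3 ≈ 2505.0 - 88.335*I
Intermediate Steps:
k(h) = √h*(6 + h) (k(h) = (6 + h)*√h = √h*(6 + h))
2930 + (k(-3) + (11 - 1*(-14)))*(-17) = 2930 + (√(-3)*(6 - 3) + (11 - 1*(-14)))*(-17) = 2930 + ((I*√3)*3 + (11 + 14))*(-17) = 2930 + (3*I*√3 + 25)*(-17) = 2930 + (25 + 3*I*√3)*(-17) = 2930 + (-425 - 51*I*√3) = 2505 - 51*I*√3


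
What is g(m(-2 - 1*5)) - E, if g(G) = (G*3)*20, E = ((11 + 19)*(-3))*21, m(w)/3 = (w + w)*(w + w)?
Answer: 37170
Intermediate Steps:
m(w) = 12*w² (m(w) = 3*((w + w)*(w + w)) = 3*((2*w)*(2*w)) = 3*(4*w²) = 12*w²)
E = -1890 (E = (30*(-3))*21 = -90*21 = -1890)
g(G) = 60*G (g(G) = (3*G)*20 = 60*G)
g(m(-2 - 1*5)) - E = 60*(12*(-2 - 1*5)²) - 1*(-1890) = 60*(12*(-2 - 5)²) + 1890 = 60*(12*(-7)²) + 1890 = 60*(12*49) + 1890 = 60*588 + 1890 = 35280 + 1890 = 37170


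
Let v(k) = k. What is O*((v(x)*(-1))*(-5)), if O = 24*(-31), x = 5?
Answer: -18600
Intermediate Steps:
O = -744
O*((v(x)*(-1))*(-5)) = -744*5*(-1)*(-5) = -(-3720)*(-5) = -744*25 = -18600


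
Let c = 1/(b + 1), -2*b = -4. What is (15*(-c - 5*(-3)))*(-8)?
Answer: -1760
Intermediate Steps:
b = 2 (b = -1/2*(-4) = 2)
c = 1/3 (c = 1/(2 + 1) = 1/3 ≈ 0.33333)
(15*(-c - 5*(-3)))*(-8) = (15*(-1*1/3 - 5*(-3)))*(-8) = (15*(-1/3 + 15))*(-8) = (15*(44/3))*(-8) = 220*(-8) = -1760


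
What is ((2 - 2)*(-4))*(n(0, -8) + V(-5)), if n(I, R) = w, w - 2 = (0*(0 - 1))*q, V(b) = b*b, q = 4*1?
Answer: 0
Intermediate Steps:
q = 4
V(b) = b**2
w = 2 (w = 2 + (0*(0 - 1))*4 = 2 + (0*(-1))*4 = 2 + 0*4 = 2 + 0 = 2)
n(I, R) = 2
((2 - 2)*(-4))*(n(0, -8) + V(-5)) = ((2 - 2)*(-4))*(2 + (-5)**2) = (0*(-4))*(2 + 25) = 0*27 = 0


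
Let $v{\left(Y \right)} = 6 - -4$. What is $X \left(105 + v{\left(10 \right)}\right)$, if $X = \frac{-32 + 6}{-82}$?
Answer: $\frac{1495}{41} \approx 36.463$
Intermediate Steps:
$v{\left(Y \right)} = 10$ ($v{\left(Y \right)} = 6 + 4 = 10$)
$X = \frac{13}{41}$ ($X = \left(-26\right) \left(- \frac{1}{82}\right) = \frac{13}{41} \approx 0.31707$)
$X \left(105 + v{\left(10 \right)}\right) = \frac{13 \left(105 + 10\right)}{41} = \frac{13}{41} \cdot 115 = \frac{1495}{41}$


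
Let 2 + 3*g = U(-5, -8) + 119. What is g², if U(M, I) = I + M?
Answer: 10816/9 ≈ 1201.8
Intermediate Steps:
g = 104/3 (g = -⅔ + ((-8 - 5) + 119)/3 = -⅔ + (-13 + 119)/3 = -⅔ + (⅓)*106 = -⅔ + 106/3 = 104/3 ≈ 34.667)
g² = (104/3)² = 10816/9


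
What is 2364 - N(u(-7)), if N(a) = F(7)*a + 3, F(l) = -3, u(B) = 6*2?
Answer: 2397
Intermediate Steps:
u(B) = 12
N(a) = 3 - 3*a (N(a) = -3*a + 3 = 3 - 3*a)
2364 - N(u(-7)) = 2364 - (3 - 3*12) = 2364 - (3 - 36) = 2364 - 1*(-33) = 2364 + 33 = 2397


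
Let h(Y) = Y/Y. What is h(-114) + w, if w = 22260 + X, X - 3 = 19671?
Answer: 41935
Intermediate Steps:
X = 19674 (X = 3 + 19671 = 19674)
h(Y) = 1
w = 41934 (w = 22260 + 19674 = 41934)
h(-114) + w = 1 + 41934 = 41935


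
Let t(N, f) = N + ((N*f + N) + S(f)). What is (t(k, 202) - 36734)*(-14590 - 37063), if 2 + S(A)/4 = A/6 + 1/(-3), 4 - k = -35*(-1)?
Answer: 6652803094/3 ≈ 2.2176e+9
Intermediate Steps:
k = -31 (k = 4 - (-35)*(-1) = 4 - 1*35 = 4 - 35 = -31)
S(A) = -28/3 + 2*A/3 (S(A) = -8 + 4*(A/6 + 1/(-3)) = -8 + 4*(A*(1/6) + 1*(-1/3)) = -8 + 4*(A/6 - 1/3) = -8 + 4*(-1/3 + A/6) = -8 + (-4/3 + 2*A/3) = -28/3 + 2*A/3)
t(N, f) = -28/3 + 2*N + 2*f/3 + N*f (t(N, f) = N + ((N*f + N) + (-28/3 + 2*f/3)) = N + ((N + N*f) + (-28/3 + 2*f/3)) = N + (-28/3 + N + 2*f/3 + N*f) = -28/3 + 2*N + 2*f/3 + N*f)
(t(k, 202) - 36734)*(-14590 - 37063) = ((-28/3 + 2*(-31) + (2/3)*202 - 31*202) - 36734)*(-14590 - 37063) = ((-28/3 - 62 + 404/3 - 6262) - 36734)*(-51653) = (-18596/3 - 36734)*(-51653) = -128798/3*(-51653) = 6652803094/3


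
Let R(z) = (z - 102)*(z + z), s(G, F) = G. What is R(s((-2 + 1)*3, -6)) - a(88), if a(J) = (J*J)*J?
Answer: -680842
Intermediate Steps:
a(J) = J³ (a(J) = J²*J = J³)
R(z) = 2*z*(-102 + z) (R(z) = (-102 + z)*(2*z) = 2*z*(-102 + z))
R(s((-2 + 1)*3, -6)) - a(88) = 2*((-2 + 1)*3)*(-102 + (-2 + 1)*3) - 1*88³ = 2*(-1*3)*(-102 - 1*3) - 1*681472 = 2*(-3)*(-102 - 3) - 681472 = 2*(-3)*(-105) - 681472 = 630 - 681472 = -680842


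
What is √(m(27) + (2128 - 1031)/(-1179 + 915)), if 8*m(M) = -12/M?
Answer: I*√73370/132 ≈ 2.052*I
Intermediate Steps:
m(M) = -3/(2*M) (m(M) = (-12/M)/8 = -3/(2*M))
√(m(27) + (2128 - 1031)/(-1179 + 915)) = √(-3/2/27 + (2128 - 1031)/(-1179 + 915)) = √(-3/2*1/27 + 1097/(-264)) = √(-1/18 + 1097*(-1/264)) = √(-1/18 - 1097/264) = √(-3335/792) = I*√73370/132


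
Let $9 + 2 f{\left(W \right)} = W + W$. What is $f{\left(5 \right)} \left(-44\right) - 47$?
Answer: $-69$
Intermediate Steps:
$f{\left(W \right)} = - \frac{9}{2} + W$ ($f{\left(W \right)} = - \frac{9}{2} + \frac{W + W}{2} = - \frac{9}{2} + \frac{2 W}{2} = - \frac{9}{2} + W$)
$f{\left(5 \right)} \left(-44\right) - 47 = \left(- \frac{9}{2} + 5\right) \left(-44\right) - 47 = \frac{1}{2} \left(-44\right) - 47 = -22 - 47 = -69$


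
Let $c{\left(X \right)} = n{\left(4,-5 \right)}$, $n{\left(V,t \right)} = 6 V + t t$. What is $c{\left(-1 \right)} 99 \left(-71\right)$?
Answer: $-344421$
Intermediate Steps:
$n{\left(V,t \right)} = t^{2} + 6 V$ ($n{\left(V,t \right)} = 6 V + t^{2} = t^{2} + 6 V$)
$c{\left(X \right)} = 49$ ($c{\left(X \right)} = \left(-5\right)^{2} + 6 \cdot 4 = 25 + 24 = 49$)
$c{\left(-1 \right)} 99 \left(-71\right) = 49 \cdot 99 \left(-71\right) = 4851 \left(-71\right) = -344421$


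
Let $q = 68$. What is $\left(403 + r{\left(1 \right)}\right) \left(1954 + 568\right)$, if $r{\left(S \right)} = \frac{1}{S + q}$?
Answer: $\frac{70131776}{69} \approx 1.0164 \cdot 10^{6}$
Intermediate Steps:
$r{\left(S \right)} = \frac{1}{68 + S}$ ($r{\left(S \right)} = \frac{1}{S + 68} = \frac{1}{68 + S}$)
$\left(403 + r{\left(1 \right)}\right) \left(1954 + 568\right) = \left(403 + \frac{1}{68 + 1}\right) \left(1954 + 568\right) = \left(403 + \frac{1}{69}\right) 2522 = \frac{27808}{69} \cdot 2522 = \frac{70131776}{69}$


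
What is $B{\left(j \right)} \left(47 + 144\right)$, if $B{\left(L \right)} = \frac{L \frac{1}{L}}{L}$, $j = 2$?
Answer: $\frac{191}{2} \approx 95.5$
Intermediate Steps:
$B{\left(L \right)} = \frac{1}{L}$ ($B{\left(L \right)} = 1 \frac{1}{L} = \frac{1}{L}$)
$B{\left(j \right)} \left(47 + 144\right) = \frac{47 + 144}{2} = \frac{1}{2} \cdot 191 = \frac{191}{2}$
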